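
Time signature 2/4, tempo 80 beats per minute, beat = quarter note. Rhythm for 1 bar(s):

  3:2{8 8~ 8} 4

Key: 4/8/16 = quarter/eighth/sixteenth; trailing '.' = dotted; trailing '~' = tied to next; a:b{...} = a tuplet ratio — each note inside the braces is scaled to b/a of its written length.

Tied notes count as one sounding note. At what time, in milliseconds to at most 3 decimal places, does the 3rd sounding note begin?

note 3 onset = 1b = 750.0ms

1. 0.0ms @ 0 + 250.0ms (1/3)
2. 250.0ms @ 1/3 + 500.0ms (2/3)
3. 750.0ms @ 1 + 750.0ms (1)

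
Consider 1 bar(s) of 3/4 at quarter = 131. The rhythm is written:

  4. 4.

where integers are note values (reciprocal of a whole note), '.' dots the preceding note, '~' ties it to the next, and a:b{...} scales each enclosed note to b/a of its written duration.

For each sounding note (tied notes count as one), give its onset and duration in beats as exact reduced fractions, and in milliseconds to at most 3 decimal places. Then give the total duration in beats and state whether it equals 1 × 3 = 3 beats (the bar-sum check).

1) 0.0ms=0b +687.023ms=3/2b
2) 687.023ms=3/2b +687.023ms=3/2b
Σ=3b of 3 (131bpm 3/4) — PASS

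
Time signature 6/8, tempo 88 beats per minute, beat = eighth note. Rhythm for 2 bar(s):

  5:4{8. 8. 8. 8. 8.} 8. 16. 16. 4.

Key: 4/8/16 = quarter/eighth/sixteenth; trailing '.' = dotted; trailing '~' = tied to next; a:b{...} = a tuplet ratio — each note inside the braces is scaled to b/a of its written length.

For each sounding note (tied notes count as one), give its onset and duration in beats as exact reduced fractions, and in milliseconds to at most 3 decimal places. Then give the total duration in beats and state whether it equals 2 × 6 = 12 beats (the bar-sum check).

1) 0.0ms=0b +818.182ms=6/5b
2) 818.182ms=6/5b +818.182ms=6/5b
3) 1636.364ms=12/5b +818.182ms=6/5b
4) 2454.545ms=18/5b +818.182ms=6/5b
5) 3272.727ms=24/5b +818.182ms=6/5b
6) 4090.909ms=6b +1022.727ms=3/2b
7) 5113.636ms=15/2b +511.364ms=3/4b
8) 5625.0ms=33/4b +511.364ms=3/4b
9) 6136.364ms=9b +2045.455ms=3b
Σ=12b of 12 (88bpm 6/8) — PASS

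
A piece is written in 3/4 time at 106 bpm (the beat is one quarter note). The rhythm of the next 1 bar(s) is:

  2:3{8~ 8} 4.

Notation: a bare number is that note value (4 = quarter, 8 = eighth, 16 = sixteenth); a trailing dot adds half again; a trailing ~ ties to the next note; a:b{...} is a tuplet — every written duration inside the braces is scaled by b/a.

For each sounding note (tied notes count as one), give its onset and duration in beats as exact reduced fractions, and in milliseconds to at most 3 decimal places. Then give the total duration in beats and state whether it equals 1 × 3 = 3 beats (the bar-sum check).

1) 0.0ms=0b +849.057ms=3/2b
2) 849.057ms=3/2b +849.057ms=3/2b
Σ=3b of 3 (106bpm 3/4) — PASS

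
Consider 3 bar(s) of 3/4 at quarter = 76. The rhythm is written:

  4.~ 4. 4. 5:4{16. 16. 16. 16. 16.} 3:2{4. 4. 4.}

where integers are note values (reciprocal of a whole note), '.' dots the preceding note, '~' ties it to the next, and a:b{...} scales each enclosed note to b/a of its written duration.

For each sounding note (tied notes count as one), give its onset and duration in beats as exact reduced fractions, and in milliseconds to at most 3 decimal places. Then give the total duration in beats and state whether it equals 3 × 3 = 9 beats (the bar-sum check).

1) 0.0ms=0b +2368.421ms=3b
2) 2368.421ms=3b +1184.211ms=3/2b
3) 3552.632ms=9/2b +236.842ms=3/10b
4) 3789.474ms=24/5b +236.842ms=3/10b
5) 4026.316ms=51/10b +236.842ms=3/10b
6) 4263.158ms=27/5b +236.842ms=3/10b
7) 4500.0ms=57/10b +236.842ms=3/10b
8) 4736.842ms=6b +789.474ms=1b
9) 5526.316ms=7b +789.474ms=1b
10) 6315.789ms=8b +789.474ms=1b
Σ=9b of 9 (76bpm 3/4) — PASS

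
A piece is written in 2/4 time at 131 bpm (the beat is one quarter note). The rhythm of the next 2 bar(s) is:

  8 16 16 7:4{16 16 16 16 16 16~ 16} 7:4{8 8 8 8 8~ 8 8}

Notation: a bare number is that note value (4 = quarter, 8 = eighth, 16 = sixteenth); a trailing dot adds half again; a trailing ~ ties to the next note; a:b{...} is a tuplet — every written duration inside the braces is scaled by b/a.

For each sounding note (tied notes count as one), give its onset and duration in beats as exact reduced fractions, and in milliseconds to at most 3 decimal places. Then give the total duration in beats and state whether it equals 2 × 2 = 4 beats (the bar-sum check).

1) 0.0ms=0b +229.008ms=1/2b
2) 229.008ms=1/2b +114.504ms=1/4b
3) 343.511ms=3/4b +114.504ms=1/4b
4) 458.015ms=1b +65.431ms=1/7b
5) 523.446ms=8/7b +65.431ms=1/7b
6) 588.877ms=9/7b +65.431ms=1/7b
7) 654.308ms=10/7b +65.431ms=1/7b
8) 719.738ms=11/7b +65.431ms=1/7b
9) 785.169ms=12/7b +130.862ms=2/7b
10) 916.031ms=2b +130.862ms=2/7b
11) 1046.892ms=16/7b +130.862ms=2/7b
12) 1177.754ms=18/7b +130.862ms=2/7b
13) 1308.615ms=20/7b +130.862ms=2/7b
14) 1439.477ms=22/7b +261.723ms=4/7b
15) 1701.2ms=26/7b +130.862ms=2/7b
Σ=4b of 4 (131bpm 2/4) — PASS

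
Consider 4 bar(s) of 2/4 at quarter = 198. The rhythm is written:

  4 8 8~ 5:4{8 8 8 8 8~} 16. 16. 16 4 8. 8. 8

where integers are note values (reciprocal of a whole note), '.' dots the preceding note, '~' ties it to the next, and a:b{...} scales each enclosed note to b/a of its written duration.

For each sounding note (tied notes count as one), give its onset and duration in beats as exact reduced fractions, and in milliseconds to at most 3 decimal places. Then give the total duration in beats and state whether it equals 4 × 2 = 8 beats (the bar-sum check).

1) 0.0ms=0b +303.03ms=1b
2) 303.03ms=1b +151.515ms=1/2b
3) 454.545ms=3/2b +272.727ms=9/10b
4) 727.273ms=12/5b +121.212ms=2/5b
5) 848.485ms=14/5b +121.212ms=2/5b
6) 969.697ms=16/5b +121.212ms=2/5b
7) 1090.909ms=18/5b +234.848ms=31/40b
8) 1325.758ms=35/8b +113.636ms=3/8b
9) 1439.394ms=19/4b +75.758ms=1/4b
10) 1515.152ms=5b +303.03ms=1b
11) 1818.182ms=6b +227.273ms=3/4b
12) 2045.455ms=27/4b +227.273ms=3/4b
13) 2272.727ms=15/2b +151.515ms=1/2b
Σ=8b of 8 (198bpm 2/4) — PASS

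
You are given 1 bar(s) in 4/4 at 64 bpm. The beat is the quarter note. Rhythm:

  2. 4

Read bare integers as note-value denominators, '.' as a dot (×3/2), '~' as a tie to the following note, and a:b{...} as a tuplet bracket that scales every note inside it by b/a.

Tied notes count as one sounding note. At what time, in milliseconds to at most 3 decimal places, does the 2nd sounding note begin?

note 2 onset = 3b = 2812.5ms

1. 0.0ms @ 0 + 2812.5ms (3)
2. 2812.5ms @ 3 + 937.5ms (1)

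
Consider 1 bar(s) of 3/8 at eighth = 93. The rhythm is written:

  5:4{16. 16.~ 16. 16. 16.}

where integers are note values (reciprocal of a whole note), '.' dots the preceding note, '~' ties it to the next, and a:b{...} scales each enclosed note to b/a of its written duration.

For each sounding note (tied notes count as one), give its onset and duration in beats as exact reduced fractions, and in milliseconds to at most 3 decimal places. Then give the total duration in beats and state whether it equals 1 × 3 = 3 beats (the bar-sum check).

1) 0.0ms=0b +387.097ms=3/5b
2) 387.097ms=3/5b +774.194ms=6/5b
3) 1161.29ms=9/5b +387.097ms=3/5b
4) 1548.387ms=12/5b +387.097ms=3/5b
Σ=3b of 3 (93bpm 3/8) — PASS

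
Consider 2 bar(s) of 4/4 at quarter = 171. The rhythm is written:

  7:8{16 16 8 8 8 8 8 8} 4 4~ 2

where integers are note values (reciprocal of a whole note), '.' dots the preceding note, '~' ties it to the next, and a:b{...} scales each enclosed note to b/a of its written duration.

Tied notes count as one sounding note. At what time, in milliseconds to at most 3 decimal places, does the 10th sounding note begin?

1. 0.0ms @ 0 + 100.251ms (2/7)
2. 100.251ms @ 2/7 + 100.251ms (2/7)
3. 200.501ms @ 4/7 + 200.501ms (4/7)
4. 401.003ms @ 8/7 + 200.501ms (4/7)
5. 601.504ms @ 12/7 + 200.501ms (4/7)
6. 802.005ms @ 16/7 + 200.501ms (4/7)
7. 1002.506ms @ 20/7 + 200.501ms (4/7)
8. 1203.008ms @ 24/7 + 200.501ms (4/7)
9. 1403.509ms @ 4 + 350.877ms (1)
10. 1754.386ms @ 5 + 1052.632ms (3)

note 10 onset = 5b = 1754.386ms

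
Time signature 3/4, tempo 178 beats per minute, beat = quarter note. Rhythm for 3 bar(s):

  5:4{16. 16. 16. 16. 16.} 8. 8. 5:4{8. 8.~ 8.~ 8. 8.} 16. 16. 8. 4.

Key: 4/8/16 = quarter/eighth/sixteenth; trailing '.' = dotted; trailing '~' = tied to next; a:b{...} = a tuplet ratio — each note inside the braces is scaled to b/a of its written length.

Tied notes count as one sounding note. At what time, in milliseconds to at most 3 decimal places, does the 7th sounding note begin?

note 7 onset = 9/4b = 758.427ms

1. 0.0ms @ 0 + 101.124ms (3/10)
2. 101.124ms @ 3/10 + 101.124ms (3/10)
3. 202.247ms @ 3/5 + 101.124ms (3/10)
4. 303.371ms @ 9/10 + 101.124ms (3/10)
5. 404.494ms @ 6/5 + 101.124ms (3/10)
6. 505.618ms @ 3/2 + 252.809ms (3/4)
7. 758.427ms @ 9/4 + 252.809ms (3/4)
8. 1011.236ms @ 3 + 202.247ms (3/5)
9. 1213.483ms @ 18/5 + 606.742ms (9/5)
10. 1820.225ms @ 27/5 + 202.247ms (3/5)
11. 2022.472ms @ 6 + 126.404ms (3/8)
12. 2148.876ms @ 51/8 + 126.404ms (3/8)
13. 2275.281ms @ 27/4 + 252.809ms (3/4)
14. 2528.09ms @ 15/2 + 505.618ms (3/2)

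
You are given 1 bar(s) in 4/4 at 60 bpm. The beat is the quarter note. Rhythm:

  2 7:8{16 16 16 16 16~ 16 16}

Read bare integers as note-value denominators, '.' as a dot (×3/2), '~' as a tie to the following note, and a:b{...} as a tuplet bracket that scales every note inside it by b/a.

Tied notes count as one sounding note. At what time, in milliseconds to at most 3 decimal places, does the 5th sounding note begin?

1. 0.0ms @ 0 + 2000.0ms (2)
2. 2000.0ms @ 2 + 285.714ms (2/7)
3. 2285.714ms @ 16/7 + 285.714ms (2/7)
4. 2571.429ms @ 18/7 + 285.714ms (2/7)
5. 2857.143ms @ 20/7 + 285.714ms (2/7)
6. 3142.857ms @ 22/7 + 571.429ms (4/7)
7. 3714.286ms @ 26/7 + 285.714ms (2/7)

note 5 onset = 20/7b = 2857.143ms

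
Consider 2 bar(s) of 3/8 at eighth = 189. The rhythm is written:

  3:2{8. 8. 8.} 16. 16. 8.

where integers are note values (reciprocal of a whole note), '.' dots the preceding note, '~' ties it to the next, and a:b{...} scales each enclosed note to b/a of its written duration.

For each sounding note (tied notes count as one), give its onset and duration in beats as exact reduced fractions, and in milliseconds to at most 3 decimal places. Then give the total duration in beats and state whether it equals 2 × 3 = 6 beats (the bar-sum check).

1) 0.0ms=0b +317.46ms=1b
2) 317.46ms=1b +317.46ms=1b
3) 634.921ms=2b +317.46ms=1b
4) 952.381ms=3b +238.095ms=3/4b
5) 1190.476ms=15/4b +238.095ms=3/4b
6) 1428.571ms=9/2b +476.19ms=3/2b
Σ=6b of 6 (189bpm 3/8) — PASS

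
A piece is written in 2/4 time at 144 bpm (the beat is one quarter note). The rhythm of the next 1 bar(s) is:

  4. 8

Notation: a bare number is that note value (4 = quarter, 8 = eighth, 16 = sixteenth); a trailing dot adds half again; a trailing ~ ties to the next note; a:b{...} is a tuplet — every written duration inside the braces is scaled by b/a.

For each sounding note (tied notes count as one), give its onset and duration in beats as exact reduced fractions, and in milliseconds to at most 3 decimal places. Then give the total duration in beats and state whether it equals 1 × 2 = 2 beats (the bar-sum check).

1) 0.0ms=0b +625.0ms=3/2b
2) 625.0ms=3/2b +208.333ms=1/2b
Σ=2b of 2 (144bpm 2/4) — PASS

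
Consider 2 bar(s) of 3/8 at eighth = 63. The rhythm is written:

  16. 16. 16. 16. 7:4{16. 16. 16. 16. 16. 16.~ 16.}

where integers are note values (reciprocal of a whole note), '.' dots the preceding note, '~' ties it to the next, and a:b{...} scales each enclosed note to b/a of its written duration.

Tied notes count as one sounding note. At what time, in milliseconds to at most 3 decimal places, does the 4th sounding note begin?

note 4 onset = 9/4b = 2142.857ms

1. 0.0ms @ 0 + 714.286ms (3/4)
2. 714.286ms @ 3/4 + 714.286ms (3/4)
3. 1428.571ms @ 3/2 + 714.286ms (3/4)
4. 2142.857ms @ 9/4 + 714.286ms (3/4)
5. 2857.143ms @ 3 + 408.163ms (3/7)
6. 3265.306ms @ 24/7 + 408.163ms (3/7)
7. 3673.469ms @ 27/7 + 408.163ms (3/7)
8. 4081.633ms @ 30/7 + 408.163ms (3/7)
9. 4489.796ms @ 33/7 + 408.163ms (3/7)
10. 4897.959ms @ 36/7 + 816.327ms (6/7)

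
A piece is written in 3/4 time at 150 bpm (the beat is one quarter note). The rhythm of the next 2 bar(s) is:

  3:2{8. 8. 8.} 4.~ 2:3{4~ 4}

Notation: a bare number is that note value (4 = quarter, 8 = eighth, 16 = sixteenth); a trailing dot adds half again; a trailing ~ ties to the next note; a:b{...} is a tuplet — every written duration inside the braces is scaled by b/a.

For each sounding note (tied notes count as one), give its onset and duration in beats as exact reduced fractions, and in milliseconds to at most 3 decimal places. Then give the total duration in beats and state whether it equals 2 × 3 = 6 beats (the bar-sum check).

1) 0.0ms=0b +200.0ms=1/2b
2) 200.0ms=1/2b +200.0ms=1/2b
3) 400.0ms=1b +200.0ms=1/2b
4) 600.0ms=3/2b +1800.0ms=9/2b
Σ=6b of 6 (150bpm 3/4) — PASS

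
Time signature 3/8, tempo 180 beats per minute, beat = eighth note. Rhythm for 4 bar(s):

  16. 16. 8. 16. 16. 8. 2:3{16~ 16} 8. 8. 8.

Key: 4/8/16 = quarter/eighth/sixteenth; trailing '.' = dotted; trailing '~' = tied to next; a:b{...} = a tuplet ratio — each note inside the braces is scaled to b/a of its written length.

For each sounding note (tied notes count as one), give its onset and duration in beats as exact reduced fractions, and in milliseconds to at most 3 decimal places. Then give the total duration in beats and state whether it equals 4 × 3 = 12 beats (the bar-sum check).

1) 0.0ms=0b +250.0ms=3/4b
2) 250.0ms=3/4b +250.0ms=3/4b
3) 500.0ms=3/2b +500.0ms=3/2b
4) 1000.0ms=3b +250.0ms=3/4b
5) 1250.0ms=15/4b +250.0ms=3/4b
6) 1500.0ms=9/2b +500.0ms=3/2b
7) 2000.0ms=6b +500.0ms=3/2b
8) 2500.0ms=15/2b +500.0ms=3/2b
9) 3000.0ms=9b +500.0ms=3/2b
10) 3500.0ms=21/2b +500.0ms=3/2b
Σ=12b of 12 (180bpm 3/8) — PASS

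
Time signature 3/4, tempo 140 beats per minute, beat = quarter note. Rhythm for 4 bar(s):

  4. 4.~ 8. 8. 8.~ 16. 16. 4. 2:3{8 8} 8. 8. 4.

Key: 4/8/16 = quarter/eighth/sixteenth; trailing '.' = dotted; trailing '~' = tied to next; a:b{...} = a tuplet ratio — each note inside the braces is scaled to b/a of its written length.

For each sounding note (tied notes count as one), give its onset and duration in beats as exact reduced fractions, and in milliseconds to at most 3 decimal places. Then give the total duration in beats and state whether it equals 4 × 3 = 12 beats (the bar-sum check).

1) 0.0ms=0b +642.857ms=3/2b
2) 642.857ms=3/2b +964.286ms=9/4b
3) 1607.143ms=15/4b +321.429ms=3/4b
4) 1928.571ms=9/2b +482.143ms=9/8b
5) 2410.714ms=45/8b +160.714ms=3/8b
6) 2571.429ms=6b +642.857ms=3/2b
7) 3214.286ms=15/2b +321.429ms=3/4b
8) 3535.714ms=33/4b +321.429ms=3/4b
9) 3857.143ms=9b +321.429ms=3/4b
10) 4178.571ms=39/4b +321.429ms=3/4b
11) 4500.0ms=21/2b +642.857ms=3/2b
Σ=12b of 12 (140bpm 3/4) — PASS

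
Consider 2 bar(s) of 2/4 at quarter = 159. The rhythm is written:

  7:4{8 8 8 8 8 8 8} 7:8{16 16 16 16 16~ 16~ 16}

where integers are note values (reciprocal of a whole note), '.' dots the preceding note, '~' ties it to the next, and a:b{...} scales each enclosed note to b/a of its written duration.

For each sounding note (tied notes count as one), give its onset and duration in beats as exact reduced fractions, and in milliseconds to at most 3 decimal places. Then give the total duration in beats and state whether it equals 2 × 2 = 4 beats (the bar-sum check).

1) 0.0ms=0b +107.817ms=2/7b
2) 107.817ms=2/7b +107.817ms=2/7b
3) 215.633ms=4/7b +107.817ms=2/7b
4) 323.45ms=6/7b +107.817ms=2/7b
5) 431.267ms=8/7b +107.817ms=2/7b
6) 539.084ms=10/7b +107.817ms=2/7b
7) 646.9ms=12/7b +107.817ms=2/7b
8) 754.717ms=2b +107.817ms=2/7b
9) 862.534ms=16/7b +107.817ms=2/7b
10) 970.35ms=18/7b +107.817ms=2/7b
11) 1078.167ms=20/7b +107.817ms=2/7b
12) 1185.984ms=22/7b +323.45ms=6/7b
Σ=4b of 4 (159bpm 2/4) — PASS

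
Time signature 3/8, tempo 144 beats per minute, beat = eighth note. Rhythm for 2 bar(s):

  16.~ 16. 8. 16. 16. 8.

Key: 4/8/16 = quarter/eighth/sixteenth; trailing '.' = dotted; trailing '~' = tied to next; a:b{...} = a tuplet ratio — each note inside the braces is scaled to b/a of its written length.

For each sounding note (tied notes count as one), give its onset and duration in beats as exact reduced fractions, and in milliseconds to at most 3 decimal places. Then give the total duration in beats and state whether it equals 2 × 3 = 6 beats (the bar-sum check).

1) 0.0ms=0b +625.0ms=3/2b
2) 625.0ms=3/2b +625.0ms=3/2b
3) 1250.0ms=3b +312.5ms=3/4b
4) 1562.5ms=15/4b +312.5ms=3/4b
5) 1875.0ms=9/2b +625.0ms=3/2b
Σ=6b of 6 (144bpm 3/8) — PASS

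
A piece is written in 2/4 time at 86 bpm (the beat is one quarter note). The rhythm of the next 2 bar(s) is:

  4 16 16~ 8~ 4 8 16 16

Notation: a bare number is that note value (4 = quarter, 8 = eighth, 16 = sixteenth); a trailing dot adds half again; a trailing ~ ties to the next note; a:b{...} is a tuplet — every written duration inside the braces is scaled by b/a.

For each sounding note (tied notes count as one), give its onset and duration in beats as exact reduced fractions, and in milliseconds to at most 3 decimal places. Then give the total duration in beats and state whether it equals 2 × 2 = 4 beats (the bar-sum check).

1) 0.0ms=0b +697.674ms=1b
2) 697.674ms=1b +174.419ms=1/4b
3) 872.093ms=5/4b +1220.93ms=7/4b
4) 2093.023ms=3b +348.837ms=1/2b
5) 2441.86ms=7/2b +174.419ms=1/4b
6) 2616.279ms=15/4b +174.419ms=1/4b
Σ=4b of 4 (86bpm 2/4) — PASS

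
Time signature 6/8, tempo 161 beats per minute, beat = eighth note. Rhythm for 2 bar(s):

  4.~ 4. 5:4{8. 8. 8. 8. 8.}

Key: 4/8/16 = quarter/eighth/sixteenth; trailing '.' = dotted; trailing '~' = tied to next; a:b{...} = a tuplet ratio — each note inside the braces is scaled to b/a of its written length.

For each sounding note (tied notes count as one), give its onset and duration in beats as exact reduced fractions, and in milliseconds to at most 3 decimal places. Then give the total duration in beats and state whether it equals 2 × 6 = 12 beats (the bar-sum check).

1) 0.0ms=0b +2236.025ms=6b
2) 2236.025ms=6b +447.205ms=6/5b
3) 2683.23ms=36/5b +447.205ms=6/5b
4) 3130.435ms=42/5b +447.205ms=6/5b
5) 3577.64ms=48/5b +447.205ms=6/5b
6) 4024.845ms=54/5b +447.205ms=6/5b
Σ=12b of 12 (161bpm 6/8) — PASS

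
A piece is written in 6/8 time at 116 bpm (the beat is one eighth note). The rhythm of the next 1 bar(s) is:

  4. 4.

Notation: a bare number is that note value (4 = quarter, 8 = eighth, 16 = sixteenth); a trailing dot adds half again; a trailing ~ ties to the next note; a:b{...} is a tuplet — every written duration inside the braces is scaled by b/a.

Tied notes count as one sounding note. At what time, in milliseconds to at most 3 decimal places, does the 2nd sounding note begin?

note 2 onset = 3b = 1551.724ms

1. 0.0ms @ 0 + 1551.724ms (3)
2. 1551.724ms @ 3 + 1551.724ms (3)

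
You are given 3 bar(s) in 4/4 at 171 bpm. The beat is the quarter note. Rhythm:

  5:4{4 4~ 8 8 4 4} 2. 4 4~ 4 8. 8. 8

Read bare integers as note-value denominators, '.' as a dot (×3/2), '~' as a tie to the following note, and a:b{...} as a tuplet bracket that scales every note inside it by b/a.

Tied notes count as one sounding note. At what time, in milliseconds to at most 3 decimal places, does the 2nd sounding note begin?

note 2 onset = 4/5b = 280.702ms

1. 0.0ms @ 0 + 280.702ms (4/5)
2. 280.702ms @ 4/5 + 421.053ms (6/5)
3. 701.754ms @ 2 + 140.351ms (2/5)
4. 842.105ms @ 12/5 + 280.702ms (4/5)
5. 1122.807ms @ 16/5 + 280.702ms (4/5)
6. 1403.509ms @ 4 + 1052.632ms (3)
7. 2456.14ms @ 7 + 350.877ms (1)
8. 2807.018ms @ 8 + 701.754ms (2)
9. 3508.772ms @ 10 + 263.158ms (3/4)
10. 3771.93ms @ 43/4 + 263.158ms (3/4)
11. 4035.088ms @ 23/2 + 175.439ms (1/2)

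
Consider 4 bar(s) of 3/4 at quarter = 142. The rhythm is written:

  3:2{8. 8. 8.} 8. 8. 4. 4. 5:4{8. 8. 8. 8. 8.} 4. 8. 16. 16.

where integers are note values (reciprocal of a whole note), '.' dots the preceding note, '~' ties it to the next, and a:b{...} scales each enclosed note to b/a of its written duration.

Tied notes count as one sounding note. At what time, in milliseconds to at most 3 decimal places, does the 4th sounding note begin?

note 4 onset = 3/2b = 633.803ms

1. 0.0ms @ 0 + 211.268ms (1/2)
2. 211.268ms @ 1/2 + 211.268ms (1/2)
3. 422.535ms @ 1 + 211.268ms (1/2)
4. 633.803ms @ 3/2 + 316.901ms (3/4)
5. 950.704ms @ 9/4 + 316.901ms (3/4)
6. 1267.606ms @ 3 + 633.803ms (3/2)
7. 1901.408ms @ 9/2 + 633.803ms (3/2)
8. 2535.211ms @ 6 + 253.521ms (3/5)
9. 2788.732ms @ 33/5 + 253.521ms (3/5)
10. 3042.254ms @ 36/5 + 253.521ms (3/5)
11. 3295.775ms @ 39/5 + 253.521ms (3/5)
12. 3549.296ms @ 42/5 + 253.521ms (3/5)
13. 3802.817ms @ 9 + 633.803ms (3/2)
14. 4436.62ms @ 21/2 + 316.901ms (3/4)
15. 4753.521ms @ 45/4 + 158.451ms (3/8)
16. 4911.972ms @ 93/8 + 158.451ms (3/8)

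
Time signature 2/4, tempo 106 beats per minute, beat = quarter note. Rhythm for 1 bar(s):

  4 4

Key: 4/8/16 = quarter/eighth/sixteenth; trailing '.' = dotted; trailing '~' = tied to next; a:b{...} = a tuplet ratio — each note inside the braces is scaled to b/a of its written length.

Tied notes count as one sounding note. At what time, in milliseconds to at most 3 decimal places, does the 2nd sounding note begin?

1. 0.0ms @ 0 + 566.038ms (1)
2. 566.038ms @ 1 + 566.038ms (1)

note 2 onset = 1b = 566.038ms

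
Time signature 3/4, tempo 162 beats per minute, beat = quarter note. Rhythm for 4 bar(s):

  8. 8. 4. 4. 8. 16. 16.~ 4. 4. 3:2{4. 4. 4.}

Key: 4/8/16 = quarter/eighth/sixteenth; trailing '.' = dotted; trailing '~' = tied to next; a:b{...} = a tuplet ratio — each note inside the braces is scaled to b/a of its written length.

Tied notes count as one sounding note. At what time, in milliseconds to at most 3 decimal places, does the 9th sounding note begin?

note 9 onset = 9b = 3333.333ms

1. 0.0ms @ 0 + 277.778ms (3/4)
2. 277.778ms @ 3/4 + 277.778ms (3/4)
3. 555.556ms @ 3/2 + 555.556ms (3/2)
4. 1111.111ms @ 3 + 555.556ms (3/2)
5. 1666.667ms @ 9/2 + 277.778ms (3/4)
6. 1944.444ms @ 21/4 + 138.889ms (3/8)
7. 2083.333ms @ 45/8 + 694.444ms (15/8)
8. 2777.778ms @ 15/2 + 555.556ms (3/2)
9. 3333.333ms @ 9 + 370.37ms (1)
10. 3703.704ms @ 10 + 370.37ms (1)
11. 4074.074ms @ 11 + 370.37ms (1)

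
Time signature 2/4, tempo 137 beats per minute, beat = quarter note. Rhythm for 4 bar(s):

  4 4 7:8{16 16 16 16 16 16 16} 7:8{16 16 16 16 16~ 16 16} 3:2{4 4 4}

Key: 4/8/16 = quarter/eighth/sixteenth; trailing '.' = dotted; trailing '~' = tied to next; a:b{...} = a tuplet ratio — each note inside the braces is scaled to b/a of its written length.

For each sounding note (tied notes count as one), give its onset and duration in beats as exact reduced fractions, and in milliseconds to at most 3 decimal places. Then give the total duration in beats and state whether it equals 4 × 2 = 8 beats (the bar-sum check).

1) 0.0ms=0b +437.956ms=1b
2) 437.956ms=1b +437.956ms=1b
3) 875.912ms=2b +125.13ms=2/7b
4) 1001.043ms=16/7b +125.13ms=2/7b
5) 1126.173ms=18/7b +125.13ms=2/7b
6) 1251.303ms=20/7b +125.13ms=2/7b
7) 1376.434ms=22/7b +125.13ms=2/7b
8) 1501.564ms=24/7b +125.13ms=2/7b
9) 1626.694ms=26/7b +125.13ms=2/7b
10) 1751.825ms=4b +125.13ms=2/7b
11) 1876.955ms=30/7b +125.13ms=2/7b
12) 2002.086ms=32/7b +125.13ms=2/7b
13) 2127.216ms=34/7b +125.13ms=2/7b
14) 2252.346ms=36/7b +250.261ms=4/7b
15) 2502.607ms=40/7b +125.13ms=2/7b
16) 2627.737ms=6b +291.971ms=2/3b
17) 2919.708ms=20/3b +291.971ms=2/3b
18) 3211.679ms=22/3b +291.971ms=2/3b
Σ=8b of 8 (137bpm 2/4) — PASS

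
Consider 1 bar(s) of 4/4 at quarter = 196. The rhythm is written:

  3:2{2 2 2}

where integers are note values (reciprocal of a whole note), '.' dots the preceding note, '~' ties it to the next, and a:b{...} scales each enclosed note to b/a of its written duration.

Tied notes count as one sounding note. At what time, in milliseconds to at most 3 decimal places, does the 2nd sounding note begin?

1. 0.0ms @ 0 + 408.163ms (4/3)
2. 408.163ms @ 4/3 + 408.163ms (4/3)
3. 816.327ms @ 8/3 + 408.163ms (4/3)

note 2 onset = 4/3b = 408.163ms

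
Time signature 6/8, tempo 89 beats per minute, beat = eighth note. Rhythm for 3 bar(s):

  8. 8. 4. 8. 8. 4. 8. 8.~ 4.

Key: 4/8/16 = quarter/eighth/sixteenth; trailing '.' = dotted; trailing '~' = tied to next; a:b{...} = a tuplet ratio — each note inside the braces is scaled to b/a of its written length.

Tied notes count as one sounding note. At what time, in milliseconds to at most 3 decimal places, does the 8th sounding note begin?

note 8 onset = 27/2b = 9101.124ms

1. 0.0ms @ 0 + 1011.236ms (3/2)
2. 1011.236ms @ 3/2 + 1011.236ms (3/2)
3. 2022.472ms @ 3 + 2022.472ms (3)
4. 4044.944ms @ 6 + 1011.236ms (3/2)
5. 5056.18ms @ 15/2 + 1011.236ms (3/2)
6. 6067.416ms @ 9 + 2022.472ms (3)
7. 8089.888ms @ 12 + 1011.236ms (3/2)
8. 9101.124ms @ 27/2 + 3033.708ms (9/2)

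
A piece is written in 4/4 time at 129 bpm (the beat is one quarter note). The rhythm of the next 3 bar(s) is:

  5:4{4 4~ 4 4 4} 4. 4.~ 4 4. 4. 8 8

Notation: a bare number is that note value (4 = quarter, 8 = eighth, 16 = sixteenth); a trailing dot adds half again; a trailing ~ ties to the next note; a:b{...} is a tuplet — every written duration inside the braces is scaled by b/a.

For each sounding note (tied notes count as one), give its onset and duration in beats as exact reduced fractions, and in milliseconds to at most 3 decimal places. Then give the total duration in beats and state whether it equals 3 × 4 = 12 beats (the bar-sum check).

1) 0.0ms=0b +372.093ms=4/5b
2) 372.093ms=4/5b +744.186ms=8/5b
3) 1116.279ms=12/5b +372.093ms=4/5b
4) 1488.372ms=16/5b +372.093ms=4/5b
5) 1860.465ms=4b +697.674ms=3/2b
6) 2558.14ms=11/2b +1162.791ms=5/2b
7) 3720.93ms=8b +697.674ms=3/2b
8) 4418.605ms=19/2b +697.674ms=3/2b
9) 5116.279ms=11b +232.558ms=1/2b
10) 5348.837ms=23/2b +232.558ms=1/2b
Σ=12b of 12 (129bpm 4/4) — PASS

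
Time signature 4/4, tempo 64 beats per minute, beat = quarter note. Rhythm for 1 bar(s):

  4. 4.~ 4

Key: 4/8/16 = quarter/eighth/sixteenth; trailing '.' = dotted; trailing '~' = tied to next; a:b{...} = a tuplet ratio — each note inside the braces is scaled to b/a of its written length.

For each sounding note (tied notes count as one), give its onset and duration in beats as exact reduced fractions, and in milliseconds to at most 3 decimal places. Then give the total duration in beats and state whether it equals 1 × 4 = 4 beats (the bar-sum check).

1) 0.0ms=0b +1406.25ms=3/2b
2) 1406.25ms=3/2b +2343.75ms=5/2b
Σ=4b of 4 (64bpm 4/4) — PASS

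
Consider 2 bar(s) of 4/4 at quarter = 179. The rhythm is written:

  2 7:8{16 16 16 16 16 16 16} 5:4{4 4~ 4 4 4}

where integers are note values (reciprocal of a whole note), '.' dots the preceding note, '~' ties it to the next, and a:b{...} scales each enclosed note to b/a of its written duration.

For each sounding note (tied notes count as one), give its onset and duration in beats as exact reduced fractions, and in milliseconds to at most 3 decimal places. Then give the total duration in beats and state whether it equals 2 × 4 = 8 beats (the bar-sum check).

1) 0.0ms=0b +670.391ms=2b
2) 670.391ms=2b +95.77ms=2/7b
3) 766.161ms=16/7b +95.77ms=2/7b
4) 861.931ms=18/7b +95.77ms=2/7b
5) 957.702ms=20/7b +95.77ms=2/7b
6) 1053.472ms=22/7b +95.77ms=2/7b
7) 1149.242ms=24/7b +95.77ms=2/7b
8) 1245.012ms=26/7b +95.77ms=2/7b
9) 1340.782ms=4b +268.156ms=4/5b
10) 1608.939ms=24/5b +536.313ms=8/5b
11) 2145.251ms=32/5b +268.156ms=4/5b
12) 2413.408ms=36/5b +268.156ms=4/5b
Σ=8b of 8 (179bpm 4/4) — PASS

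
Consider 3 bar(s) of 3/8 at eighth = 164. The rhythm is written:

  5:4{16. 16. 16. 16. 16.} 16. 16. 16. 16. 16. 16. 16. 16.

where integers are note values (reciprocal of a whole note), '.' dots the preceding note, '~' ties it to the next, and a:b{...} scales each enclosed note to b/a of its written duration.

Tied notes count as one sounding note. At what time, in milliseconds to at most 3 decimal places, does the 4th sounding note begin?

note 4 onset = 9/5b = 658.537ms

1. 0.0ms @ 0 + 219.512ms (3/5)
2. 219.512ms @ 3/5 + 219.512ms (3/5)
3. 439.024ms @ 6/5 + 219.512ms (3/5)
4. 658.537ms @ 9/5 + 219.512ms (3/5)
5. 878.049ms @ 12/5 + 219.512ms (3/5)
6. 1097.561ms @ 3 + 274.39ms (3/4)
7. 1371.951ms @ 15/4 + 274.39ms (3/4)
8. 1646.341ms @ 9/2 + 274.39ms (3/4)
9. 1920.732ms @ 21/4 + 274.39ms (3/4)
10. 2195.122ms @ 6 + 274.39ms (3/4)
11. 2469.512ms @ 27/4 + 274.39ms (3/4)
12. 2743.902ms @ 15/2 + 274.39ms (3/4)
13. 3018.293ms @ 33/4 + 274.39ms (3/4)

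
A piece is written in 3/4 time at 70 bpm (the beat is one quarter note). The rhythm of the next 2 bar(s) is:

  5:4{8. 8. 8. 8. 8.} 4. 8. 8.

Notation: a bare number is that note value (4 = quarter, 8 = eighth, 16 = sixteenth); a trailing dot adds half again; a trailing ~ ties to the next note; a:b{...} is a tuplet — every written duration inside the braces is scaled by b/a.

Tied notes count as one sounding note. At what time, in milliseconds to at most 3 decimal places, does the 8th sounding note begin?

note 8 onset = 21/4b = 4500.0ms

1. 0.0ms @ 0 + 514.286ms (3/5)
2. 514.286ms @ 3/5 + 514.286ms (3/5)
3. 1028.571ms @ 6/5 + 514.286ms (3/5)
4. 1542.857ms @ 9/5 + 514.286ms (3/5)
5. 2057.143ms @ 12/5 + 514.286ms (3/5)
6. 2571.429ms @ 3 + 1285.714ms (3/2)
7. 3857.143ms @ 9/2 + 642.857ms (3/4)
8. 4500.0ms @ 21/4 + 642.857ms (3/4)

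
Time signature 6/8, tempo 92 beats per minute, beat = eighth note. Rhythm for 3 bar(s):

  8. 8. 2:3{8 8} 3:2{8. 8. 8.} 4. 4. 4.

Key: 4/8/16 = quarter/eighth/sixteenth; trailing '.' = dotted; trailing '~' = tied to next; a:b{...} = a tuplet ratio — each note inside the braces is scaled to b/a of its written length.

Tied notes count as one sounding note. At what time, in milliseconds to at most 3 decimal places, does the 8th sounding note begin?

1. 0.0ms @ 0 + 978.261ms (3/2)
2. 978.261ms @ 3/2 + 978.261ms (3/2)
3. 1956.522ms @ 3 + 978.261ms (3/2)
4. 2934.783ms @ 9/2 + 978.261ms (3/2)
5. 3913.043ms @ 6 + 652.174ms (1)
6. 4565.217ms @ 7 + 652.174ms (1)
7. 5217.391ms @ 8 + 652.174ms (1)
8. 5869.565ms @ 9 + 1956.522ms (3)
9. 7826.087ms @ 12 + 1956.522ms (3)
10. 9782.609ms @ 15 + 1956.522ms (3)

note 8 onset = 9b = 5869.565ms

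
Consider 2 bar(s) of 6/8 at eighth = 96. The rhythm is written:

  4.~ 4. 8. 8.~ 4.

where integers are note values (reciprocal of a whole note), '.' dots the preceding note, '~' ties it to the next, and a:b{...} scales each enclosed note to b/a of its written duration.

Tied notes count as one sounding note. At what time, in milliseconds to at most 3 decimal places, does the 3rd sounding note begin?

1. 0.0ms @ 0 + 3750.0ms (6)
2. 3750.0ms @ 6 + 937.5ms (3/2)
3. 4687.5ms @ 15/2 + 2812.5ms (9/2)

note 3 onset = 15/2b = 4687.5ms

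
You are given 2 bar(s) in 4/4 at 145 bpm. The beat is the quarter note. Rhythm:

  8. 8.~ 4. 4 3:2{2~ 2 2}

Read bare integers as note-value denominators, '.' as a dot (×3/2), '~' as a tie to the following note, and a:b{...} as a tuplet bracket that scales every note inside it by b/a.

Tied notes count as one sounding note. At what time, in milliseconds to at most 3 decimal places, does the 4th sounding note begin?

note 4 onset = 4b = 1655.172ms

1. 0.0ms @ 0 + 310.345ms (3/4)
2. 310.345ms @ 3/4 + 931.034ms (9/4)
3. 1241.379ms @ 3 + 413.793ms (1)
4. 1655.172ms @ 4 + 1103.448ms (8/3)
5. 2758.621ms @ 20/3 + 551.724ms (4/3)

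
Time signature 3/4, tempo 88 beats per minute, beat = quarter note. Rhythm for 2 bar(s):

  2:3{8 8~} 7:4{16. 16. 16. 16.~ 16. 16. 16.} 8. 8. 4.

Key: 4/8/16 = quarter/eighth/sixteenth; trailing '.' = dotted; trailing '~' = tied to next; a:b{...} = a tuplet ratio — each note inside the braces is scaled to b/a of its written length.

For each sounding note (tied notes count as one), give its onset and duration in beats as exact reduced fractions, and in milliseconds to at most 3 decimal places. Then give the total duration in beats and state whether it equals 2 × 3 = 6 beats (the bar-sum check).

1) 0.0ms=0b +511.364ms=3/4b
2) 511.364ms=3/4b +657.468ms=27/28b
3) 1168.831ms=12/7b +146.104ms=3/14b
4) 1314.935ms=27/14b +146.104ms=3/14b
5) 1461.039ms=15/7b +292.208ms=3/7b
6) 1753.247ms=18/7b +146.104ms=3/14b
7) 1899.351ms=39/14b +146.104ms=3/14b
8) 2045.455ms=3b +511.364ms=3/4b
9) 2556.818ms=15/4b +511.364ms=3/4b
10) 3068.182ms=9/2b +1022.727ms=3/2b
Σ=6b of 6 (88bpm 3/4) — PASS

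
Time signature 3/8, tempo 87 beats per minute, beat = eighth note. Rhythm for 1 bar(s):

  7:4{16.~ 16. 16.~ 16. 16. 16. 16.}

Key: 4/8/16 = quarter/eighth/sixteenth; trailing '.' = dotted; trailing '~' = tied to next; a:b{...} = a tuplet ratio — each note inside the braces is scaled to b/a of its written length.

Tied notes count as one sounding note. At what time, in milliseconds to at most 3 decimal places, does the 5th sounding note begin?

1. 0.0ms @ 0 + 591.133ms (6/7)
2. 591.133ms @ 6/7 + 591.133ms (6/7)
3. 1182.266ms @ 12/7 + 295.567ms (3/7)
4. 1477.833ms @ 15/7 + 295.567ms (3/7)
5. 1773.399ms @ 18/7 + 295.567ms (3/7)

note 5 onset = 18/7b = 1773.399ms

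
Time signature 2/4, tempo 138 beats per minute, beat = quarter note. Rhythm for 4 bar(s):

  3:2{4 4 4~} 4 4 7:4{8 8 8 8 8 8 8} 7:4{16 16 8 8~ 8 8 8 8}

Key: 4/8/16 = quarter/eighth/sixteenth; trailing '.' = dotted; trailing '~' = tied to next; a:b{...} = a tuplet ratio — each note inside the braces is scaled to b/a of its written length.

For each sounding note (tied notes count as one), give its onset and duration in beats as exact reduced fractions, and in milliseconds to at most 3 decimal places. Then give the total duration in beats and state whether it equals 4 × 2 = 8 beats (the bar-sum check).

1) 0.0ms=0b +289.855ms=2/3b
2) 289.855ms=2/3b +289.855ms=2/3b
3) 579.71ms=4/3b +724.638ms=5/3b
4) 1304.348ms=3b +434.783ms=1b
5) 1739.13ms=4b +124.224ms=2/7b
6) 1863.354ms=30/7b +124.224ms=2/7b
7) 1987.578ms=32/7b +124.224ms=2/7b
8) 2111.801ms=34/7b +124.224ms=2/7b
9) 2236.025ms=36/7b +124.224ms=2/7b
10) 2360.248ms=38/7b +124.224ms=2/7b
11) 2484.472ms=40/7b +124.224ms=2/7b
12) 2608.696ms=6b +62.112ms=1/7b
13) 2670.807ms=43/7b +62.112ms=1/7b
14) 2732.919ms=44/7b +124.224ms=2/7b
15) 2857.143ms=46/7b +248.447ms=4/7b
16) 3105.59ms=50/7b +124.224ms=2/7b
17) 3229.814ms=52/7b +124.224ms=2/7b
18) 3354.037ms=54/7b +124.224ms=2/7b
Σ=8b of 8 (138bpm 2/4) — PASS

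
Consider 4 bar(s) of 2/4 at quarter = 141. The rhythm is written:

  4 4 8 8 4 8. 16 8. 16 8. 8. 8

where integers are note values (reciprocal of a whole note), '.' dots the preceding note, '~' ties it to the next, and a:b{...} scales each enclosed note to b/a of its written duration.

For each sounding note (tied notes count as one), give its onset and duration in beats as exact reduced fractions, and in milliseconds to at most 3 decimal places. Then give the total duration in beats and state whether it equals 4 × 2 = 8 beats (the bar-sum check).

1) 0.0ms=0b +425.532ms=1b
2) 425.532ms=1b +425.532ms=1b
3) 851.064ms=2b +212.766ms=1/2b
4) 1063.83ms=5/2b +212.766ms=1/2b
5) 1276.596ms=3b +425.532ms=1b
6) 1702.128ms=4b +319.149ms=3/4b
7) 2021.277ms=19/4b +106.383ms=1/4b
8) 2127.66ms=5b +319.149ms=3/4b
9) 2446.809ms=23/4b +106.383ms=1/4b
10) 2553.191ms=6b +319.149ms=3/4b
11) 2872.34ms=27/4b +319.149ms=3/4b
12) 3191.489ms=15/2b +212.766ms=1/2b
Σ=8b of 8 (141bpm 2/4) — PASS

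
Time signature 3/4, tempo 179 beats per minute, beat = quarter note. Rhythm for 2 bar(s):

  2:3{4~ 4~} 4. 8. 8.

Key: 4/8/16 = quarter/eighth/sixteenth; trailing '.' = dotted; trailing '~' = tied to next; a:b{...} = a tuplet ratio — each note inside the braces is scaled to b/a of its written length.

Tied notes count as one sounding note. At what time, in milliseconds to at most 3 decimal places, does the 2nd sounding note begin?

note 2 onset = 9/2b = 1508.38ms

1. 0.0ms @ 0 + 1508.38ms (9/2)
2. 1508.38ms @ 9/2 + 251.397ms (3/4)
3. 1759.777ms @ 21/4 + 251.397ms (3/4)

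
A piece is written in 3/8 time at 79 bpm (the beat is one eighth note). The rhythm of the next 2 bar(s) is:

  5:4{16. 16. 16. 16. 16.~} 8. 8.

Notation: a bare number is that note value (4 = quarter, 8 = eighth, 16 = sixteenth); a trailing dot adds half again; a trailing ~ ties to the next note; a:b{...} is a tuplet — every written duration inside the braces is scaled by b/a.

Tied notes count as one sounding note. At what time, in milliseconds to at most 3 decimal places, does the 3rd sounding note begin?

1. 0.0ms @ 0 + 455.696ms (3/5)
2. 455.696ms @ 3/5 + 455.696ms (3/5)
3. 911.392ms @ 6/5 + 455.696ms (3/5)
4. 1367.089ms @ 9/5 + 455.696ms (3/5)
5. 1822.785ms @ 12/5 + 1594.937ms (21/10)
6. 3417.722ms @ 9/2 + 1139.241ms (3/2)

note 3 onset = 6/5b = 911.392ms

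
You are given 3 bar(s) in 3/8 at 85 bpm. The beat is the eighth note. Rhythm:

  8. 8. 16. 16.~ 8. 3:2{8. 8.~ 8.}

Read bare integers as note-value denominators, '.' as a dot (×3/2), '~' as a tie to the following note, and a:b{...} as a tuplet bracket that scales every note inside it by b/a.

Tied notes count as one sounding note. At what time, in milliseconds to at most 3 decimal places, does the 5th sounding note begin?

note 5 onset = 6b = 4235.294ms

1. 0.0ms @ 0 + 1058.824ms (3/2)
2. 1058.824ms @ 3/2 + 1058.824ms (3/2)
3. 2117.647ms @ 3 + 529.412ms (3/4)
4. 2647.059ms @ 15/4 + 1588.235ms (9/4)
5. 4235.294ms @ 6 + 705.882ms (1)
6. 4941.176ms @ 7 + 1411.765ms (2)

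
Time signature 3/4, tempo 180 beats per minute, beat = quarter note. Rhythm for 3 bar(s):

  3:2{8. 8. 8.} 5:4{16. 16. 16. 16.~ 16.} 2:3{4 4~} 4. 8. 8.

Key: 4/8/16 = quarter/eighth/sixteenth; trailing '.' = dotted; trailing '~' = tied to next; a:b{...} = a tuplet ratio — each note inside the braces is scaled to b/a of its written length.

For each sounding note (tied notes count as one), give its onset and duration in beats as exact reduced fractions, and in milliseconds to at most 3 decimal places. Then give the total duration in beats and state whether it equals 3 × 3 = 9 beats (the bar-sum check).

1) 0.0ms=0b +166.667ms=1/2b
2) 166.667ms=1/2b +166.667ms=1/2b
3) 333.333ms=1b +166.667ms=1/2b
4) 500.0ms=3/2b +100.0ms=3/10b
5) 600.0ms=9/5b +100.0ms=3/10b
6) 700.0ms=21/10b +100.0ms=3/10b
7) 800.0ms=12/5b +200.0ms=3/5b
8) 1000.0ms=3b +500.0ms=3/2b
9) 1500.0ms=9/2b +1000.0ms=3b
10) 2500.0ms=15/2b +250.0ms=3/4b
11) 2750.0ms=33/4b +250.0ms=3/4b
Σ=9b of 9 (180bpm 3/4) — PASS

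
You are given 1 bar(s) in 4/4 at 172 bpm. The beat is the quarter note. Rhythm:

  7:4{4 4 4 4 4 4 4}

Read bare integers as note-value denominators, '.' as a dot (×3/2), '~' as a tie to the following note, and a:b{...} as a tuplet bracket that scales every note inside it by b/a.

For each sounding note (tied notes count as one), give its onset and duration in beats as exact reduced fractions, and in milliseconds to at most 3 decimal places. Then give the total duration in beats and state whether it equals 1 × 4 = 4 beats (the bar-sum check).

1) 0.0ms=0b +199.336ms=4/7b
2) 199.336ms=4/7b +199.336ms=4/7b
3) 398.671ms=8/7b +199.336ms=4/7b
4) 598.007ms=12/7b +199.336ms=4/7b
5) 797.342ms=16/7b +199.336ms=4/7b
6) 996.678ms=20/7b +199.336ms=4/7b
7) 1196.013ms=24/7b +199.336ms=4/7b
Σ=4b of 4 (172bpm 4/4) — PASS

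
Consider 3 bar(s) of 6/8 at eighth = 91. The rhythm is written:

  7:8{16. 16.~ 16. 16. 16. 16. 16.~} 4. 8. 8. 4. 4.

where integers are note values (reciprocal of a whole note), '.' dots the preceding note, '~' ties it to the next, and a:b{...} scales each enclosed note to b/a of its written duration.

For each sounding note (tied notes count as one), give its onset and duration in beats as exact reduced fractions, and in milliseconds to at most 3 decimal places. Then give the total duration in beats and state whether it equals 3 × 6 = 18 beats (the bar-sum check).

1) 0.0ms=0b +565.149ms=6/7b
2) 565.149ms=6/7b +1130.298ms=12/7b
3) 1695.447ms=18/7b +565.149ms=6/7b
4) 2260.597ms=24/7b +565.149ms=6/7b
5) 2825.746ms=30/7b +565.149ms=6/7b
6) 3390.895ms=36/7b +2543.171ms=27/7b
7) 5934.066ms=9b +989.011ms=3/2b
8) 6923.077ms=21/2b +989.011ms=3/2b
9) 7912.088ms=12b +1978.022ms=3b
10) 9890.11ms=15b +1978.022ms=3b
Σ=18b of 18 (91bpm 6/8) — PASS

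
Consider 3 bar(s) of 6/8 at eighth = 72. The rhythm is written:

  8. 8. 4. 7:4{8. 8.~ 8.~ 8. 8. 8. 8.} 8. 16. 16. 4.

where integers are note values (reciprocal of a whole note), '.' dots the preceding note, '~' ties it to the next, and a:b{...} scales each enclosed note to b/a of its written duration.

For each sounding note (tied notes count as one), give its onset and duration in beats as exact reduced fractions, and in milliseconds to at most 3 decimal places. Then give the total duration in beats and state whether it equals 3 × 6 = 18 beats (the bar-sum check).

1) 0.0ms=0b +1250.0ms=3/2b
2) 1250.0ms=3/2b +1250.0ms=3/2b
3) 2500.0ms=3b +2500.0ms=3b
4) 5000.0ms=6b +714.286ms=6/7b
5) 5714.286ms=48/7b +2142.857ms=18/7b
6) 7857.143ms=66/7b +714.286ms=6/7b
7) 8571.429ms=72/7b +714.286ms=6/7b
8) 9285.714ms=78/7b +714.286ms=6/7b
9) 10000.0ms=12b +1250.0ms=3/2b
10) 11250.0ms=27/2b +625.0ms=3/4b
11) 11875.0ms=57/4b +625.0ms=3/4b
12) 12500.0ms=15b +2500.0ms=3b
Σ=18b of 18 (72bpm 6/8) — PASS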